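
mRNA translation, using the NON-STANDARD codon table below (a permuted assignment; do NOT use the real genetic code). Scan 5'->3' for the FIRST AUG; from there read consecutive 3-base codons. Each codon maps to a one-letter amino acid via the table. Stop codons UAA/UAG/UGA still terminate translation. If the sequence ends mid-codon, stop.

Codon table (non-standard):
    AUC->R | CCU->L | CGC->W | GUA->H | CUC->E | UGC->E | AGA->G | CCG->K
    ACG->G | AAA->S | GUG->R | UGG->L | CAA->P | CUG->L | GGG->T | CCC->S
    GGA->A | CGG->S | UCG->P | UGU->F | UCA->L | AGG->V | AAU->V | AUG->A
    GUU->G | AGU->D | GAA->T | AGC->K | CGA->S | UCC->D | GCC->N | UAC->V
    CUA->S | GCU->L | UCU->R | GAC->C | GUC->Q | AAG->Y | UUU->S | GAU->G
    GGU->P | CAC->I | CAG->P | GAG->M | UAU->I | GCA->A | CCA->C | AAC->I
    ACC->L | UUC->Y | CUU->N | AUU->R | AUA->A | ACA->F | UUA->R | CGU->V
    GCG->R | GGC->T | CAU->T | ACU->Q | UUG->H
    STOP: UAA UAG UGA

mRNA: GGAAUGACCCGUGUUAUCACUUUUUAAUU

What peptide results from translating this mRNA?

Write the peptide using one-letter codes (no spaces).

start AUG at pos 3
pos 3: AUG -> A; peptide=A
pos 6: ACC -> L; peptide=AL
pos 9: CGU -> V; peptide=ALV
pos 12: GUU -> G; peptide=ALVG
pos 15: AUC -> R; peptide=ALVGR
pos 18: ACU -> Q; peptide=ALVGRQ
pos 21: UUU -> S; peptide=ALVGRQS
pos 24: UAA -> STOP

Answer: ALVGRQS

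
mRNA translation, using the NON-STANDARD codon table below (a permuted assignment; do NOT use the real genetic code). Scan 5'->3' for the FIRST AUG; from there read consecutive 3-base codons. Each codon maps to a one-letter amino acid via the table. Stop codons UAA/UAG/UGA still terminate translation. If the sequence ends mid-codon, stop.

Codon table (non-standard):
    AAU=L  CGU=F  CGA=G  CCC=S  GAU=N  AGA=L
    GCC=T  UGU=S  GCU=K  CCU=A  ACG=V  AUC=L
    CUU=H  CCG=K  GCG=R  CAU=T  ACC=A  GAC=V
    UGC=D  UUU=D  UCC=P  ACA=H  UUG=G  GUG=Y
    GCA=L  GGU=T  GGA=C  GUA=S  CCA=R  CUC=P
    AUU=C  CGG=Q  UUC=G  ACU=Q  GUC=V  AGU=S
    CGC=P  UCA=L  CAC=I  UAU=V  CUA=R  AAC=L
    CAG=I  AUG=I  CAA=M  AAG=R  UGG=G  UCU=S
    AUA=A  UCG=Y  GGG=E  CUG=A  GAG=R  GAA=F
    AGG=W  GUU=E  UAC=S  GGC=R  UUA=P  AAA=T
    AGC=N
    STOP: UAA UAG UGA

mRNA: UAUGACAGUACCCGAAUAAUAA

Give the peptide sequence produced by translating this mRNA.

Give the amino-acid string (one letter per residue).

Answer: IHSSF

Derivation:
start AUG at pos 1
pos 1: AUG -> I; peptide=I
pos 4: ACA -> H; peptide=IH
pos 7: GUA -> S; peptide=IHS
pos 10: CCC -> S; peptide=IHSS
pos 13: GAA -> F; peptide=IHSSF
pos 16: UAA -> STOP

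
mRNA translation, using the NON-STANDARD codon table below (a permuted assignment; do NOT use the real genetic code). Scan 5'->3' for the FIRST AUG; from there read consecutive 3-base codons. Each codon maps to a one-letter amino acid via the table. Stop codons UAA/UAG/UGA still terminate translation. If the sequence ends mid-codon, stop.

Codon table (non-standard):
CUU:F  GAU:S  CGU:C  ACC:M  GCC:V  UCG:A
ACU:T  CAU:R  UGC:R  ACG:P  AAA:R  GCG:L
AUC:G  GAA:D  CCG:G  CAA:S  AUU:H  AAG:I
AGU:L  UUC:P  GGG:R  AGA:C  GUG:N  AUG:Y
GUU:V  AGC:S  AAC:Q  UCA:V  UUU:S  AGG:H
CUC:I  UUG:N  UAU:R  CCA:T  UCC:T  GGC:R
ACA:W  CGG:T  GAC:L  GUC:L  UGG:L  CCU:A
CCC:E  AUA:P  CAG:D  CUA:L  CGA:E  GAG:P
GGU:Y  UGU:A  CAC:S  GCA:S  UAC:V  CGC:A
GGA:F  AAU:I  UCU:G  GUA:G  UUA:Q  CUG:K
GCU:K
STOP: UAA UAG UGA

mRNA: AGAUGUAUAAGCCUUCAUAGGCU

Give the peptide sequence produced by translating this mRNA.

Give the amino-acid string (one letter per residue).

start AUG at pos 2
pos 2: AUG -> Y; peptide=Y
pos 5: UAU -> R; peptide=YR
pos 8: AAG -> I; peptide=YRI
pos 11: CCU -> A; peptide=YRIA
pos 14: UCA -> V; peptide=YRIAV
pos 17: UAG -> STOP

Answer: YRIAV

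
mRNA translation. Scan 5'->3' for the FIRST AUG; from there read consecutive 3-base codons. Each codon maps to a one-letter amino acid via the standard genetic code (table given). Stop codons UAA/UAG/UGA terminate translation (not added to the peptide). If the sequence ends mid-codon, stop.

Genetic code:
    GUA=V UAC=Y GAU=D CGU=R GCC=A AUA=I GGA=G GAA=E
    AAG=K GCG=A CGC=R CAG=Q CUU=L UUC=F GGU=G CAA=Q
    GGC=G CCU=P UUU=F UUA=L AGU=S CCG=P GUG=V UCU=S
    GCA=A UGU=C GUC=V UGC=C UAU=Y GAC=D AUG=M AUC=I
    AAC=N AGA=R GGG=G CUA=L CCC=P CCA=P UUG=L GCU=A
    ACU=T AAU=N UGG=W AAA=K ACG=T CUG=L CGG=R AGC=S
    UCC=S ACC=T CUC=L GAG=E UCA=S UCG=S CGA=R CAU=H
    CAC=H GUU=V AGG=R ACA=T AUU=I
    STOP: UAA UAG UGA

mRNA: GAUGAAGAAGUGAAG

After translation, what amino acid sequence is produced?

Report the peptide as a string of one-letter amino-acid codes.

start AUG at pos 1
pos 1: AUG -> M; peptide=M
pos 4: AAG -> K; peptide=MK
pos 7: AAG -> K; peptide=MKK
pos 10: UGA -> STOP

Answer: MKK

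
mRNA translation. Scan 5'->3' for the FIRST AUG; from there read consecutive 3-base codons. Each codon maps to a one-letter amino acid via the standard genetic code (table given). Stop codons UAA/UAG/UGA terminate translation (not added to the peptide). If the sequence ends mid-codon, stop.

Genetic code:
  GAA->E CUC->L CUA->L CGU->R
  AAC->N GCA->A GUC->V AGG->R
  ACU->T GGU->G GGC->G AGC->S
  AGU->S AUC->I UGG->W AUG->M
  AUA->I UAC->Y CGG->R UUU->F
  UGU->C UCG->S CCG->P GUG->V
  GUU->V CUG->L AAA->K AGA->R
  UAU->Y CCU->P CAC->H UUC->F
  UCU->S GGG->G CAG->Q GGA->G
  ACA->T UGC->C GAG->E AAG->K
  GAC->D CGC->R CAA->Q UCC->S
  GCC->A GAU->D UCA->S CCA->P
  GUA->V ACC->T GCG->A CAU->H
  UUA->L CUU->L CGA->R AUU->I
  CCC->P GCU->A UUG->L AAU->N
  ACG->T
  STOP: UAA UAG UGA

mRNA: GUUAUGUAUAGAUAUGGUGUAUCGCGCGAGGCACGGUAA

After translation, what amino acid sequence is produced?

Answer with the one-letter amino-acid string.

start AUG at pos 3
pos 3: AUG -> M; peptide=M
pos 6: UAU -> Y; peptide=MY
pos 9: AGA -> R; peptide=MYR
pos 12: UAU -> Y; peptide=MYRY
pos 15: GGU -> G; peptide=MYRYG
pos 18: GUA -> V; peptide=MYRYGV
pos 21: UCG -> S; peptide=MYRYGVS
pos 24: CGC -> R; peptide=MYRYGVSR
pos 27: GAG -> E; peptide=MYRYGVSRE
pos 30: GCA -> A; peptide=MYRYGVSREA
pos 33: CGG -> R; peptide=MYRYGVSREAR
pos 36: UAA -> STOP

Answer: MYRYGVSREAR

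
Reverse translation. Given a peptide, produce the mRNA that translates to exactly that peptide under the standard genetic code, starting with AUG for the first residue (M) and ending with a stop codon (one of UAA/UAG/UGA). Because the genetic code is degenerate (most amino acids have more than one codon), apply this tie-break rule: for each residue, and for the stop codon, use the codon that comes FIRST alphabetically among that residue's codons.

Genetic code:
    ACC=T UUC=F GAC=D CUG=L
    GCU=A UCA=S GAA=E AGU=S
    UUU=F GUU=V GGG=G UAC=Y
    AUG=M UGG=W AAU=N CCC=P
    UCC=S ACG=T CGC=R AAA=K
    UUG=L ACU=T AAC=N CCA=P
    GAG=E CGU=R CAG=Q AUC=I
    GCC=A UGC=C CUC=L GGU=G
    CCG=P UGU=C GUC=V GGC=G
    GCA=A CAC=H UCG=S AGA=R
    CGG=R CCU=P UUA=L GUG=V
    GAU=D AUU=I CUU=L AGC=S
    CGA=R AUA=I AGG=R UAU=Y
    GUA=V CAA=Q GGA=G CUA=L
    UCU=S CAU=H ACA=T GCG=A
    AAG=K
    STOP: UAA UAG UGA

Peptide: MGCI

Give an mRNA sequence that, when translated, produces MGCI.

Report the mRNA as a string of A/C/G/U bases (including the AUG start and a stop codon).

residue 1: M -> AUG (start codon)
residue 2: G codons sorted = GGA,GGC,GGG,GGU -> pick first = GGA
residue 3: C codons sorted = UGC,UGU -> pick first = UGC
residue 4: I codons sorted = AUA,AUC,AUU -> pick first = AUA
terminator: stop codons sorted = UAA,UAG,UGA -> pick first = UAA

Answer: mRNA: AUGGGAUGCAUAUAA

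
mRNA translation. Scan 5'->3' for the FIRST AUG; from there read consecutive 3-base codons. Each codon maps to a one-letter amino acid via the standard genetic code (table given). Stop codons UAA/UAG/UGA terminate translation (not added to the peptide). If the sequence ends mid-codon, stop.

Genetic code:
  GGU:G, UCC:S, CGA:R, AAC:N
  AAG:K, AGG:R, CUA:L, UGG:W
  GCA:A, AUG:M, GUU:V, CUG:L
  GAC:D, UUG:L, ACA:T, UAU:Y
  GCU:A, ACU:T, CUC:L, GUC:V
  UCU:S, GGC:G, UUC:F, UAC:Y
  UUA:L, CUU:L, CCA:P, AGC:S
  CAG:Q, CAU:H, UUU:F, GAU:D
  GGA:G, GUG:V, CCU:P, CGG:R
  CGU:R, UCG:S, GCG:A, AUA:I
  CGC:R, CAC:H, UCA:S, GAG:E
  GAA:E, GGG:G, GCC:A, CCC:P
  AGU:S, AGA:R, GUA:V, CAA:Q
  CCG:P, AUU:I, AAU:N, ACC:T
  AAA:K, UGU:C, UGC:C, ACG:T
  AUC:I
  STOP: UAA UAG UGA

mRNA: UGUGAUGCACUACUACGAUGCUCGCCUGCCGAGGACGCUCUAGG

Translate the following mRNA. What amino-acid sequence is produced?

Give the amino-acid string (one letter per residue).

Answer: MHYYDARLPRTL

Derivation:
start AUG at pos 4
pos 4: AUG -> M; peptide=M
pos 7: CAC -> H; peptide=MH
pos 10: UAC -> Y; peptide=MHY
pos 13: UAC -> Y; peptide=MHYY
pos 16: GAU -> D; peptide=MHYYD
pos 19: GCU -> A; peptide=MHYYDA
pos 22: CGC -> R; peptide=MHYYDAR
pos 25: CUG -> L; peptide=MHYYDARL
pos 28: CCG -> P; peptide=MHYYDARLP
pos 31: AGG -> R; peptide=MHYYDARLPR
pos 34: ACG -> T; peptide=MHYYDARLPRT
pos 37: CUC -> L; peptide=MHYYDARLPRTL
pos 40: UAG -> STOP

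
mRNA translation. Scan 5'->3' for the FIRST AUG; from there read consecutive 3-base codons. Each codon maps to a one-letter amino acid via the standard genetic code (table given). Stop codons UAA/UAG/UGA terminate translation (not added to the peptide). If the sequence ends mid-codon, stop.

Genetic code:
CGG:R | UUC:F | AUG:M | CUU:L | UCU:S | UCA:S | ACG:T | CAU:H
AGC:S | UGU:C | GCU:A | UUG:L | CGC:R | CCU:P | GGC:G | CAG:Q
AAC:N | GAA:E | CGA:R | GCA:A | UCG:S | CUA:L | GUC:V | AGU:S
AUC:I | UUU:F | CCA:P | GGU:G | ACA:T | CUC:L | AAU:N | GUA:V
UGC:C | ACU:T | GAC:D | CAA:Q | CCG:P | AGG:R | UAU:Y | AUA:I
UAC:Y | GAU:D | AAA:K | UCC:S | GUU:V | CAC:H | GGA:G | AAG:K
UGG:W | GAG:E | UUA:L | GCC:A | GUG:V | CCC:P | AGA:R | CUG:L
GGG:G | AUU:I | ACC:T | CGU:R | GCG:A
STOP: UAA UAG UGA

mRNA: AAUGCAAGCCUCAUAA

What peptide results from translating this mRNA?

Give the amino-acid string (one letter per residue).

Answer: MQAS

Derivation:
start AUG at pos 1
pos 1: AUG -> M; peptide=M
pos 4: CAA -> Q; peptide=MQ
pos 7: GCC -> A; peptide=MQA
pos 10: UCA -> S; peptide=MQAS
pos 13: UAA -> STOP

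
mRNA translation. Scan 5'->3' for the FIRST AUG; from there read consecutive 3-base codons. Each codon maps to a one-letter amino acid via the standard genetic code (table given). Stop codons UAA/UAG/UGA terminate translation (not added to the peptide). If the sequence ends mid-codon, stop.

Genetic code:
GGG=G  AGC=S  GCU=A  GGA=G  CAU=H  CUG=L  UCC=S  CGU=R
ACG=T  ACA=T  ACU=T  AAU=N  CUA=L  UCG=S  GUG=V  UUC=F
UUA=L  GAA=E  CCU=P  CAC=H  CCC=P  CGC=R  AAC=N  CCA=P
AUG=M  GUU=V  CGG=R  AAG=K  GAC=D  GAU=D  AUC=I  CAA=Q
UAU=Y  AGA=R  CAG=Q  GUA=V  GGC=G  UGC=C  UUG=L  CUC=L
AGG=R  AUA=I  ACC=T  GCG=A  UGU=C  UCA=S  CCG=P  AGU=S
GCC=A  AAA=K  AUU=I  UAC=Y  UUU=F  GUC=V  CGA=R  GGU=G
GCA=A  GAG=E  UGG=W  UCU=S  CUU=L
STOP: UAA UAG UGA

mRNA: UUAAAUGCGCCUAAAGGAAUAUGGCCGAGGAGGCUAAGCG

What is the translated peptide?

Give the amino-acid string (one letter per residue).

Answer: MRLKEYGRGG

Derivation:
start AUG at pos 4
pos 4: AUG -> M; peptide=M
pos 7: CGC -> R; peptide=MR
pos 10: CUA -> L; peptide=MRL
pos 13: AAG -> K; peptide=MRLK
pos 16: GAA -> E; peptide=MRLKE
pos 19: UAU -> Y; peptide=MRLKEY
pos 22: GGC -> G; peptide=MRLKEYG
pos 25: CGA -> R; peptide=MRLKEYGR
pos 28: GGA -> G; peptide=MRLKEYGRG
pos 31: GGC -> G; peptide=MRLKEYGRGG
pos 34: UAA -> STOP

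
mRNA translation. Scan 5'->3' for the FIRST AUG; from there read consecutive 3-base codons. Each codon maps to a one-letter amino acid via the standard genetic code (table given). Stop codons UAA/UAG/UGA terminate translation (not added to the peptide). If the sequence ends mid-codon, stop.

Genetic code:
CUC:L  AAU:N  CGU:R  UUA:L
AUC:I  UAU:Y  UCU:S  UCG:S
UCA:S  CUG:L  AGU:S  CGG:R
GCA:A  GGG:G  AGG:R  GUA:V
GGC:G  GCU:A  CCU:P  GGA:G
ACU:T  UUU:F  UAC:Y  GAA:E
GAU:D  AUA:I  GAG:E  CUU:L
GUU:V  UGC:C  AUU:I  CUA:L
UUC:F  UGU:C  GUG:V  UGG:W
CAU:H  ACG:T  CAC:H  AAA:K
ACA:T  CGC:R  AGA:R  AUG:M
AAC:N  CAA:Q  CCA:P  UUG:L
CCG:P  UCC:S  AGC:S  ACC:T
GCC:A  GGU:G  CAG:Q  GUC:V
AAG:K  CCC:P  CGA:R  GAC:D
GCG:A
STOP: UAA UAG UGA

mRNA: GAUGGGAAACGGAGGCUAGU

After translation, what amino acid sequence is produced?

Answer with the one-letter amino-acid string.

Answer: MGNGG

Derivation:
start AUG at pos 1
pos 1: AUG -> M; peptide=M
pos 4: GGA -> G; peptide=MG
pos 7: AAC -> N; peptide=MGN
pos 10: GGA -> G; peptide=MGNG
pos 13: GGC -> G; peptide=MGNGG
pos 16: UAG -> STOP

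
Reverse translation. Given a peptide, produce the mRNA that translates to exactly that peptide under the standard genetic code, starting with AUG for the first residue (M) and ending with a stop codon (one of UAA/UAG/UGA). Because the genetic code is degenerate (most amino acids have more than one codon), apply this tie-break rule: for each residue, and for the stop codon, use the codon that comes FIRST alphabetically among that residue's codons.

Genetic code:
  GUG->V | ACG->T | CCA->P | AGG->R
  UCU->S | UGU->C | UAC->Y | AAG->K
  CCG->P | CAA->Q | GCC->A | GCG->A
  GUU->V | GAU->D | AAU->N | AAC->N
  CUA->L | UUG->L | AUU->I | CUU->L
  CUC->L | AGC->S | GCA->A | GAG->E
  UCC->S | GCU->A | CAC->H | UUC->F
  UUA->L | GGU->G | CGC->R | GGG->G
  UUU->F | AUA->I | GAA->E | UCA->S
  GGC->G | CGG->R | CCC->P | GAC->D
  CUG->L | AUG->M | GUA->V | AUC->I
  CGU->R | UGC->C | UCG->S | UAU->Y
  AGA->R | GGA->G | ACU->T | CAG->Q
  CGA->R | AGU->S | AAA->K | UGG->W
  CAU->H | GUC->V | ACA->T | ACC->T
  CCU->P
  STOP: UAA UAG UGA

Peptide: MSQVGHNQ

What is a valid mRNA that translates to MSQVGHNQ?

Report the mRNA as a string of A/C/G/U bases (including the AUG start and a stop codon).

residue 1: M -> AUG (start codon)
residue 2: S codons sorted = AGC,AGU,UCA,UCC,UCG,UCU -> pick first = AGC
residue 3: Q codons sorted = CAA,CAG -> pick first = CAA
residue 4: V codons sorted = GUA,GUC,GUG,GUU -> pick first = GUA
residue 5: G codons sorted = GGA,GGC,GGG,GGU -> pick first = GGA
residue 6: H codons sorted = CAC,CAU -> pick first = CAC
residue 7: N codons sorted = AAC,AAU -> pick first = AAC
residue 8: Q codons sorted = CAA,CAG -> pick first = CAA
terminator: stop codons sorted = UAA,UAG,UGA -> pick first = UAA

Answer: mRNA: AUGAGCCAAGUAGGACACAACCAAUAA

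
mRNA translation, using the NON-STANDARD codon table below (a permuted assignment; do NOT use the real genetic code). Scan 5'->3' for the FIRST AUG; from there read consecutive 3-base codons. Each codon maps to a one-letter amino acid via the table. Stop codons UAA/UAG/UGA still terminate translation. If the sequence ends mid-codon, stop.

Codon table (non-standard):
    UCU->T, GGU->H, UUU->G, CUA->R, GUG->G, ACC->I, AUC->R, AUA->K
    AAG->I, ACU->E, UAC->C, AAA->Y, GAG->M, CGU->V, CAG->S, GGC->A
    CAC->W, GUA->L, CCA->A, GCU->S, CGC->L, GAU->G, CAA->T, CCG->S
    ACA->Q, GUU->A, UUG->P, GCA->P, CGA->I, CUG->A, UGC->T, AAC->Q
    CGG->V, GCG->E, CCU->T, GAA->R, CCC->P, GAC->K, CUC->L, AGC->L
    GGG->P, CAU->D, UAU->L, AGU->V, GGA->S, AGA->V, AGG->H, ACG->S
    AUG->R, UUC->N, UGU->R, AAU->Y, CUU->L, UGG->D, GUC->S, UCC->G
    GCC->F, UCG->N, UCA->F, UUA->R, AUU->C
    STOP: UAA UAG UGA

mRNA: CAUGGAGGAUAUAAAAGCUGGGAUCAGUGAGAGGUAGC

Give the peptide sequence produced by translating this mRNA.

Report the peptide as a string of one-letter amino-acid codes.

Answer: RMGKYSPRVMH

Derivation:
start AUG at pos 1
pos 1: AUG -> R; peptide=R
pos 4: GAG -> M; peptide=RM
pos 7: GAU -> G; peptide=RMG
pos 10: AUA -> K; peptide=RMGK
pos 13: AAA -> Y; peptide=RMGKY
pos 16: GCU -> S; peptide=RMGKYS
pos 19: GGG -> P; peptide=RMGKYSP
pos 22: AUC -> R; peptide=RMGKYSPR
pos 25: AGU -> V; peptide=RMGKYSPRV
pos 28: GAG -> M; peptide=RMGKYSPRVM
pos 31: AGG -> H; peptide=RMGKYSPRVMH
pos 34: UAG -> STOP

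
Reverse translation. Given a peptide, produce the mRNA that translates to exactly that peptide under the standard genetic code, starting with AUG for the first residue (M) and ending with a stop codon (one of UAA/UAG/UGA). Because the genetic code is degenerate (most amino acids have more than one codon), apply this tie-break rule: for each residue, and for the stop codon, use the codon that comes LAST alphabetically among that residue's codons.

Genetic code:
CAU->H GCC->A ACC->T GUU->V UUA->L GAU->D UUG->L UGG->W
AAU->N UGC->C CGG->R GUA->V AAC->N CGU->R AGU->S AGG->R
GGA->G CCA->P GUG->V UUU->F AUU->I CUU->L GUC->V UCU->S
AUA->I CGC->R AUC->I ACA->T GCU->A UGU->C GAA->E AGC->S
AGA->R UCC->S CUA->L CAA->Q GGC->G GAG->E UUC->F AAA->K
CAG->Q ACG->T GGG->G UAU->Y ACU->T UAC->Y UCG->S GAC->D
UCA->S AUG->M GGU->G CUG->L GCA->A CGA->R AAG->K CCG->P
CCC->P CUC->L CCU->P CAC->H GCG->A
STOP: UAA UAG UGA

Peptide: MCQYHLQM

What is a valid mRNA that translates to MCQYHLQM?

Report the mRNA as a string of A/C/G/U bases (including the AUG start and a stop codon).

residue 1: M -> AUG (start codon)
residue 2: C codons sorted = UGC,UGU -> pick last = UGU
residue 3: Q codons sorted = CAA,CAG -> pick last = CAG
residue 4: Y codons sorted = UAC,UAU -> pick last = UAU
residue 5: H codons sorted = CAC,CAU -> pick last = CAU
residue 6: L codons sorted = CUA,CUC,CUG,CUU,UUA,UUG -> pick last = UUG
residue 7: Q codons sorted = CAA,CAG -> pick last = CAG
residue 8: M -> AUG (only codon)
terminator: stop codons sorted = UAA,UAG,UGA -> pick last = UGA

Answer: mRNA: AUGUGUCAGUAUCAUUUGCAGAUGUGA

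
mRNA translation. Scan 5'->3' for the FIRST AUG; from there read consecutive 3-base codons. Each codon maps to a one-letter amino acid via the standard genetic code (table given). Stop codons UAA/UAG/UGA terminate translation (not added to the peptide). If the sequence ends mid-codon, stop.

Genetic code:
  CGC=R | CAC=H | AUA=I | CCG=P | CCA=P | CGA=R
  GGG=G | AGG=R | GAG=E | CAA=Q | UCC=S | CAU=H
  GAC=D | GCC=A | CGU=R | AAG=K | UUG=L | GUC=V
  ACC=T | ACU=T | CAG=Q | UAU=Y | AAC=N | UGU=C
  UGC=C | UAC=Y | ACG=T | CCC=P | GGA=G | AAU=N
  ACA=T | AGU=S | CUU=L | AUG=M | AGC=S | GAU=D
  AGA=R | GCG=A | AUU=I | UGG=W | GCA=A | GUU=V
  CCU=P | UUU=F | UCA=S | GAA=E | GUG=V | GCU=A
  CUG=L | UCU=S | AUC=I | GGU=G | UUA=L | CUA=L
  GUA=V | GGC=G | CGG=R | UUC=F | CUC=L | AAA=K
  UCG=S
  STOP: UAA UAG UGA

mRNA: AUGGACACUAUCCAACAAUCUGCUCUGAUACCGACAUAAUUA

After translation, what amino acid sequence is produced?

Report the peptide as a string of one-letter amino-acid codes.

start AUG at pos 0
pos 0: AUG -> M; peptide=M
pos 3: GAC -> D; peptide=MD
pos 6: ACU -> T; peptide=MDT
pos 9: AUC -> I; peptide=MDTI
pos 12: CAA -> Q; peptide=MDTIQ
pos 15: CAA -> Q; peptide=MDTIQQ
pos 18: UCU -> S; peptide=MDTIQQS
pos 21: GCU -> A; peptide=MDTIQQSA
pos 24: CUG -> L; peptide=MDTIQQSAL
pos 27: AUA -> I; peptide=MDTIQQSALI
pos 30: CCG -> P; peptide=MDTIQQSALIP
pos 33: ACA -> T; peptide=MDTIQQSALIPT
pos 36: UAA -> STOP

Answer: MDTIQQSALIPT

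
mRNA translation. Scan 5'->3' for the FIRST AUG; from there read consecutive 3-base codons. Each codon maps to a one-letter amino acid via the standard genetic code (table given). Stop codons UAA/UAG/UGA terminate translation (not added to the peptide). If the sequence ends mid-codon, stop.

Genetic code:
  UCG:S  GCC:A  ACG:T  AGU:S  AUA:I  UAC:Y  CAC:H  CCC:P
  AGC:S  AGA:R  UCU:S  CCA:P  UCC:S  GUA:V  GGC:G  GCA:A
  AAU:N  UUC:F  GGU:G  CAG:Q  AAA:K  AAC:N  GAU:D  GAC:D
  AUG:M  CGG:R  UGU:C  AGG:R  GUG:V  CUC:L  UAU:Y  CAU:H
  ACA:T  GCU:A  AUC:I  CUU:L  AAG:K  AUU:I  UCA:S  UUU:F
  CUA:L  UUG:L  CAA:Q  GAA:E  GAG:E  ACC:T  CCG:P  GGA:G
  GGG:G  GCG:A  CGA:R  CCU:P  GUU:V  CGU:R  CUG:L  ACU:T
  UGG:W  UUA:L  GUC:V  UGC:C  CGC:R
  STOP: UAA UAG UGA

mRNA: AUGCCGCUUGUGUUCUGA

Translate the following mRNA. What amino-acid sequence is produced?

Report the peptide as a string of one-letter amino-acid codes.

Answer: MPLVF

Derivation:
start AUG at pos 0
pos 0: AUG -> M; peptide=M
pos 3: CCG -> P; peptide=MP
pos 6: CUU -> L; peptide=MPL
pos 9: GUG -> V; peptide=MPLV
pos 12: UUC -> F; peptide=MPLVF
pos 15: UGA -> STOP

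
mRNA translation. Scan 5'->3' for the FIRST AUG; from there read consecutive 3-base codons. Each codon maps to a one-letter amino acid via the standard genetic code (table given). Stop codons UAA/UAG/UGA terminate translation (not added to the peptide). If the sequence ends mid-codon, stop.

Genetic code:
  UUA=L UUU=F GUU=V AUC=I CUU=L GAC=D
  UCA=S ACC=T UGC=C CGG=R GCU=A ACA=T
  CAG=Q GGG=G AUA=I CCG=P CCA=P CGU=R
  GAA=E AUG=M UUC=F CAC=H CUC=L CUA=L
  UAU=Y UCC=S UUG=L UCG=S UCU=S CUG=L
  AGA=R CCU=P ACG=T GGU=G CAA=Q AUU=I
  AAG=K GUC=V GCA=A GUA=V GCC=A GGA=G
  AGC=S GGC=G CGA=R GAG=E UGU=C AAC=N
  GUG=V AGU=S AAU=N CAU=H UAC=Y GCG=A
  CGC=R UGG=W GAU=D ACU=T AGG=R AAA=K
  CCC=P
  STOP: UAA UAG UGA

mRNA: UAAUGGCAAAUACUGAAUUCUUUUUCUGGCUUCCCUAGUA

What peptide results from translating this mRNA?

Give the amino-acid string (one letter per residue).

Answer: MANTEFFFWLP

Derivation:
start AUG at pos 2
pos 2: AUG -> M; peptide=M
pos 5: GCA -> A; peptide=MA
pos 8: AAU -> N; peptide=MAN
pos 11: ACU -> T; peptide=MANT
pos 14: GAA -> E; peptide=MANTE
pos 17: UUC -> F; peptide=MANTEF
pos 20: UUU -> F; peptide=MANTEFF
pos 23: UUC -> F; peptide=MANTEFFF
pos 26: UGG -> W; peptide=MANTEFFFW
pos 29: CUU -> L; peptide=MANTEFFFWL
pos 32: CCC -> P; peptide=MANTEFFFWLP
pos 35: UAG -> STOP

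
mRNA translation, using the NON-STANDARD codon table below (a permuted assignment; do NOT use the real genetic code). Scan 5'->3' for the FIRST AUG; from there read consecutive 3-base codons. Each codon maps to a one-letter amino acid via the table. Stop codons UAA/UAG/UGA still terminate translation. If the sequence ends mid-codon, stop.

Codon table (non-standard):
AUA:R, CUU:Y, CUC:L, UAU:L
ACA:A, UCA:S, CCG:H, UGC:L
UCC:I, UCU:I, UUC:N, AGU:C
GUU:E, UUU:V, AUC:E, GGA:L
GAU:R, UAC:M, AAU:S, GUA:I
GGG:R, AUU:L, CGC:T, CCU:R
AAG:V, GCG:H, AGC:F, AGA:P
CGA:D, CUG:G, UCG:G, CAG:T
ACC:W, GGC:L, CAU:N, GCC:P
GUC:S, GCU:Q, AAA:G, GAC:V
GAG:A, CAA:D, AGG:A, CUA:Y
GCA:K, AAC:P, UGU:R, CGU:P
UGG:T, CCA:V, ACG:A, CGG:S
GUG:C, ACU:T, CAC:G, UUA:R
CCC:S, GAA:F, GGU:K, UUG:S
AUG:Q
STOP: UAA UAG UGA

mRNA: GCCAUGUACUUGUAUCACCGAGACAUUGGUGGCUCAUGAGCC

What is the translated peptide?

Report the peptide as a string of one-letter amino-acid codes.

start AUG at pos 3
pos 3: AUG -> Q; peptide=Q
pos 6: UAC -> M; peptide=QM
pos 9: UUG -> S; peptide=QMS
pos 12: UAU -> L; peptide=QMSL
pos 15: CAC -> G; peptide=QMSLG
pos 18: CGA -> D; peptide=QMSLGD
pos 21: GAC -> V; peptide=QMSLGDV
pos 24: AUU -> L; peptide=QMSLGDVL
pos 27: GGU -> K; peptide=QMSLGDVLK
pos 30: GGC -> L; peptide=QMSLGDVLKL
pos 33: UCA -> S; peptide=QMSLGDVLKLS
pos 36: UGA -> STOP

Answer: QMSLGDVLKLS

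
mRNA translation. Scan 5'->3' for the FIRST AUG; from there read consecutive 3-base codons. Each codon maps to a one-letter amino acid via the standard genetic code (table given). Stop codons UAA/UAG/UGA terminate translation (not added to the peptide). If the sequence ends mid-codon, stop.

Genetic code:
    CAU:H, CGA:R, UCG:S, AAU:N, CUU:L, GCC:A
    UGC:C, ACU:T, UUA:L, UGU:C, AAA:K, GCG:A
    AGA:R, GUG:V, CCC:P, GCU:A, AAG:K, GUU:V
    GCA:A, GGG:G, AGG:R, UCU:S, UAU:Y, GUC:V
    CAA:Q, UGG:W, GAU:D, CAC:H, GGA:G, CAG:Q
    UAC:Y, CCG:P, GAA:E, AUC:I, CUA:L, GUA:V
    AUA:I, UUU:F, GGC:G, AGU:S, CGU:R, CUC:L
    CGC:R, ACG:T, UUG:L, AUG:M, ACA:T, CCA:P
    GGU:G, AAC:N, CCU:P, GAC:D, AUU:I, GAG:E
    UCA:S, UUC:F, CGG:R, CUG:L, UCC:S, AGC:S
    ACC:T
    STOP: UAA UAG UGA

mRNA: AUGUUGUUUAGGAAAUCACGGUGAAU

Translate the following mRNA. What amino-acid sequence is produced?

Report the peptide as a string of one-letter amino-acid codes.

Answer: MLFRKSR

Derivation:
start AUG at pos 0
pos 0: AUG -> M; peptide=M
pos 3: UUG -> L; peptide=ML
pos 6: UUU -> F; peptide=MLF
pos 9: AGG -> R; peptide=MLFR
pos 12: AAA -> K; peptide=MLFRK
pos 15: UCA -> S; peptide=MLFRKS
pos 18: CGG -> R; peptide=MLFRKSR
pos 21: UGA -> STOP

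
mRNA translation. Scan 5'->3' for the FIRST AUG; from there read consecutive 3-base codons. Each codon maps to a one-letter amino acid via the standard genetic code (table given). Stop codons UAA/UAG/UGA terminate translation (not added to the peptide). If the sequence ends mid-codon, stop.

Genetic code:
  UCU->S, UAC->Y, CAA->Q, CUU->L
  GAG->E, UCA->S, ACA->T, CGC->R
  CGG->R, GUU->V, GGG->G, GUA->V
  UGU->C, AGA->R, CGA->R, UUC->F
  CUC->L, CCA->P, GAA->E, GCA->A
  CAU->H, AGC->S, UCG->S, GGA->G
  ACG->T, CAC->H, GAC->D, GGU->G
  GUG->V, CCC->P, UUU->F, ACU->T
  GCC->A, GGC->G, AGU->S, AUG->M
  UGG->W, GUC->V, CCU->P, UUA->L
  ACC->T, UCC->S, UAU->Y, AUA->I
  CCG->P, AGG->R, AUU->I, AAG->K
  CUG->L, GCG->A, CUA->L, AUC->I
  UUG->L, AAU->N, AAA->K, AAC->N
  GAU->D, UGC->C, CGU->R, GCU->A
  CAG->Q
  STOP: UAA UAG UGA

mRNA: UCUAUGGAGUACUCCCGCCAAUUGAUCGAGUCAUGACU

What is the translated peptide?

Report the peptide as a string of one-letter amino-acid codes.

start AUG at pos 3
pos 3: AUG -> M; peptide=M
pos 6: GAG -> E; peptide=ME
pos 9: UAC -> Y; peptide=MEY
pos 12: UCC -> S; peptide=MEYS
pos 15: CGC -> R; peptide=MEYSR
pos 18: CAA -> Q; peptide=MEYSRQ
pos 21: UUG -> L; peptide=MEYSRQL
pos 24: AUC -> I; peptide=MEYSRQLI
pos 27: GAG -> E; peptide=MEYSRQLIE
pos 30: UCA -> S; peptide=MEYSRQLIES
pos 33: UGA -> STOP

Answer: MEYSRQLIES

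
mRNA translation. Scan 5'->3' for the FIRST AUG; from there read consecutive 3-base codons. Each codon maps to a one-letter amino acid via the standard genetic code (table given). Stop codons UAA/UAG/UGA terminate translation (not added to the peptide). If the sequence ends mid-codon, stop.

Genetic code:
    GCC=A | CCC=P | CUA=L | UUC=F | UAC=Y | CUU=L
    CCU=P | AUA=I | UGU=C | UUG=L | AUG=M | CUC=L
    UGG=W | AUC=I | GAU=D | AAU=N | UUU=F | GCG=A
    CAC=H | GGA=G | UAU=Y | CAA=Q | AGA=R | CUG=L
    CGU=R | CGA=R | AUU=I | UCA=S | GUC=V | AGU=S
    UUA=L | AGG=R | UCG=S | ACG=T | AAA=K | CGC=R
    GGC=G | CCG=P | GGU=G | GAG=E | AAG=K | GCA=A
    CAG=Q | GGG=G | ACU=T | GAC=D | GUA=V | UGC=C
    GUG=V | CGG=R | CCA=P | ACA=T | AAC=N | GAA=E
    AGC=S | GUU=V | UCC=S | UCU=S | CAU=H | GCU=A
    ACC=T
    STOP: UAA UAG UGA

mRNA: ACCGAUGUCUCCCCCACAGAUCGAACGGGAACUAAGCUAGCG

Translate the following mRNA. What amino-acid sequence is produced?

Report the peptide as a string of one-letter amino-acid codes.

start AUG at pos 4
pos 4: AUG -> M; peptide=M
pos 7: UCU -> S; peptide=MS
pos 10: CCC -> P; peptide=MSP
pos 13: CCA -> P; peptide=MSPP
pos 16: CAG -> Q; peptide=MSPPQ
pos 19: AUC -> I; peptide=MSPPQI
pos 22: GAA -> E; peptide=MSPPQIE
pos 25: CGG -> R; peptide=MSPPQIER
pos 28: GAA -> E; peptide=MSPPQIERE
pos 31: CUA -> L; peptide=MSPPQIEREL
pos 34: AGC -> S; peptide=MSPPQIERELS
pos 37: UAG -> STOP

Answer: MSPPQIERELS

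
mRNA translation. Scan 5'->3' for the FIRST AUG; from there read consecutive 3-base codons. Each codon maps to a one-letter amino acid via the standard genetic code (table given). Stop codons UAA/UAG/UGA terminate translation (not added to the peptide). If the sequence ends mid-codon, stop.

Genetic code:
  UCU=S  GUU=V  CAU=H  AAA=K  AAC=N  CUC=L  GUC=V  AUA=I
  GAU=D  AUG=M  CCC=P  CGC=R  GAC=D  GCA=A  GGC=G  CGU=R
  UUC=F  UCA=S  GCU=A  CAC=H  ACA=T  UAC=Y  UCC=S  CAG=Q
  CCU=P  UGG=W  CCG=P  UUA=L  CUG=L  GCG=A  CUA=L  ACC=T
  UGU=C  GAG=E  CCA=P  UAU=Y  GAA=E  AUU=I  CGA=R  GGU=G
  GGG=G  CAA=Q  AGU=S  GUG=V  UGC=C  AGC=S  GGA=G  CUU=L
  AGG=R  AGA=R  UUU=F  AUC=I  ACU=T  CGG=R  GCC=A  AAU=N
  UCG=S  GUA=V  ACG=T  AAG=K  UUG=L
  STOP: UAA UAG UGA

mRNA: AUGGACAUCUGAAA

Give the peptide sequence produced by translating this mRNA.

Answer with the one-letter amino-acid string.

start AUG at pos 0
pos 0: AUG -> M; peptide=M
pos 3: GAC -> D; peptide=MD
pos 6: AUC -> I; peptide=MDI
pos 9: UGA -> STOP

Answer: MDI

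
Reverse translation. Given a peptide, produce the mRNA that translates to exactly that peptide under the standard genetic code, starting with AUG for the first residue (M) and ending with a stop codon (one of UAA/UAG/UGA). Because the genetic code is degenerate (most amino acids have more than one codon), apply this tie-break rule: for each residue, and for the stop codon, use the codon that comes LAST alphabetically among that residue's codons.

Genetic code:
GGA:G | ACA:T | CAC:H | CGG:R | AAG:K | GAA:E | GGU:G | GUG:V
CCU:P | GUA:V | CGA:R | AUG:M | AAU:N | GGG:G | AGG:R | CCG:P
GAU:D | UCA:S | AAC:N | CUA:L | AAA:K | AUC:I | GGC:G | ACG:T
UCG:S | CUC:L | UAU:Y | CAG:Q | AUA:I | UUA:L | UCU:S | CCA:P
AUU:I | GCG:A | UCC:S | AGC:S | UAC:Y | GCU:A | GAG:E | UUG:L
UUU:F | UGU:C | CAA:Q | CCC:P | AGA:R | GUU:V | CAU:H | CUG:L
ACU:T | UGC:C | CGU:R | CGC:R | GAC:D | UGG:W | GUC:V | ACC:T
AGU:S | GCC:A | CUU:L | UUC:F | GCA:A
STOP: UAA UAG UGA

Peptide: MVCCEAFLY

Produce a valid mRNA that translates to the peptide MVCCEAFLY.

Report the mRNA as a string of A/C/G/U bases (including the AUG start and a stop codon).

residue 1: M -> AUG (start codon)
residue 2: V codons sorted = GUA,GUC,GUG,GUU -> pick last = GUU
residue 3: C codons sorted = UGC,UGU -> pick last = UGU
residue 4: C codons sorted = UGC,UGU -> pick last = UGU
residue 5: E codons sorted = GAA,GAG -> pick last = GAG
residue 6: A codons sorted = GCA,GCC,GCG,GCU -> pick last = GCU
residue 7: F codons sorted = UUC,UUU -> pick last = UUU
residue 8: L codons sorted = CUA,CUC,CUG,CUU,UUA,UUG -> pick last = UUG
residue 9: Y codons sorted = UAC,UAU -> pick last = UAU
terminator: stop codons sorted = UAA,UAG,UGA -> pick last = UGA

Answer: mRNA: AUGGUUUGUUGUGAGGCUUUUUUGUAUUGA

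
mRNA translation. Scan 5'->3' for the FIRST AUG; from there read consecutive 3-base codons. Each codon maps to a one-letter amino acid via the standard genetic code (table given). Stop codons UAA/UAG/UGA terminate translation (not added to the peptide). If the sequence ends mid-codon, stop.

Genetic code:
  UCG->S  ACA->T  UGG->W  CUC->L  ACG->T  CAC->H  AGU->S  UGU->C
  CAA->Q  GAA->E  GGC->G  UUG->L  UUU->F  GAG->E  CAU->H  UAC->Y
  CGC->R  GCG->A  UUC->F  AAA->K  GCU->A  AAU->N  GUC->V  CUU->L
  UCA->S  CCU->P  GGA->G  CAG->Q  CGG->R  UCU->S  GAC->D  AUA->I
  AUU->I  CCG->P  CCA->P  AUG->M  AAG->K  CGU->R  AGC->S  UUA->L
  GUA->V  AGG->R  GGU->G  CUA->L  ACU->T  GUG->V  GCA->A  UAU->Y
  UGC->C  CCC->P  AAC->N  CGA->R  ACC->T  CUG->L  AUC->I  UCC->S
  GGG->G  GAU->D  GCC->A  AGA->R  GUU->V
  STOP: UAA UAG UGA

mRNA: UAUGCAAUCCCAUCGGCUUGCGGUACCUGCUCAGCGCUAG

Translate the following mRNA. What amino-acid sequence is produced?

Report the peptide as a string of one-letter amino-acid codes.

Answer: MQSHRLAVPAQR

Derivation:
start AUG at pos 1
pos 1: AUG -> M; peptide=M
pos 4: CAA -> Q; peptide=MQ
pos 7: UCC -> S; peptide=MQS
pos 10: CAU -> H; peptide=MQSH
pos 13: CGG -> R; peptide=MQSHR
pos 16: CUU -> L; peptide=MQSHRL
pos 19: GCG -> A; peptide=MQSHRLA
pos 22: GUA -> V; peptide=MQSHRLAV
pos 25: CCU -> P; peptide=MQSHRLAVP
pos 28: GCU -> A; peptide=MQSHRLAVPA
pos 31: CAG -> Q; peptide=MQSHRLAVPAQ
pos 34: CGC -> R; peptide=MQSHRLAVPAQR
pos 37: UAG -> STOP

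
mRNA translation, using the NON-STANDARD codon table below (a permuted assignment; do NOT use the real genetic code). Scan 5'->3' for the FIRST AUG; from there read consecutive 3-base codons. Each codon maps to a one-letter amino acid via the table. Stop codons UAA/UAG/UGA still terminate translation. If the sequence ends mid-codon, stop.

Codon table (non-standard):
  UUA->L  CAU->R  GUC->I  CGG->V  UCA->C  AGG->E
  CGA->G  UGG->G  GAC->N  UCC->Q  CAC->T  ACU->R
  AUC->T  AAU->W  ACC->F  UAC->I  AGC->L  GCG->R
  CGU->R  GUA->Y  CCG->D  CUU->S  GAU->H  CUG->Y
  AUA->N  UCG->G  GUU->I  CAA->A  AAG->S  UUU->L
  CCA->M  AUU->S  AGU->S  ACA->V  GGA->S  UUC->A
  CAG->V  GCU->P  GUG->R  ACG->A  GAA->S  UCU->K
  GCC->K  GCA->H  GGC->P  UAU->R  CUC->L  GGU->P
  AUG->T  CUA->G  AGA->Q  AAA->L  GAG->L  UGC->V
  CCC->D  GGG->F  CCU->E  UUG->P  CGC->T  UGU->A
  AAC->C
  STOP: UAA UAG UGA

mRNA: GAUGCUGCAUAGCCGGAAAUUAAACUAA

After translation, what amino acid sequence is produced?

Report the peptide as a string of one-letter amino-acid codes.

start AUG at pos 1
pos 1: AUG -> T; peptide=T
pos 4: CUG -> Y; peptide=TY
pos 7: CAU -> R; peptide=TYR
pos 10: AGC -> L; peptide=TYRL
pos 13: CGG -> V; peptide=TYRLV
pos 16: AAA -> L; peptide=TYRLVL
pos 19: UUA -> L; peptide=TYRLVLL
pos 22: AAC -> C; peptide=TYRLVLLC
pos 25: UAA -> STOP

Answer: TYRLVLLC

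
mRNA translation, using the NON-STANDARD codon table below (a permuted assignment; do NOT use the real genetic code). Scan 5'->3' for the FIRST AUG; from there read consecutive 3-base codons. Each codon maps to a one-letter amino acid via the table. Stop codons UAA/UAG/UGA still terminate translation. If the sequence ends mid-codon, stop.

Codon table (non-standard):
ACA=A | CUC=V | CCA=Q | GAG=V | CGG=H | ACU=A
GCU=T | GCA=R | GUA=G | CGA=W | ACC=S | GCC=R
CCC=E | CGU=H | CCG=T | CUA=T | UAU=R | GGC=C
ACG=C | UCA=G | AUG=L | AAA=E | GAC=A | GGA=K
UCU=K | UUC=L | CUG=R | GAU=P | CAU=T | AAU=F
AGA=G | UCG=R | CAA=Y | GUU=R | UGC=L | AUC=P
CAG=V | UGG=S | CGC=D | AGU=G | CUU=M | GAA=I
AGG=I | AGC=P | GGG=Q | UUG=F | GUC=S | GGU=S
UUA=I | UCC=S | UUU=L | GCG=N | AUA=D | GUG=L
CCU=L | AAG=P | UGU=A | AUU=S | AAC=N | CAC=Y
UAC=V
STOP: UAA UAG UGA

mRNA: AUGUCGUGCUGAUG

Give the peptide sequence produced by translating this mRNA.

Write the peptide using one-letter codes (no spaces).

Answer: LRL

Derivation:
start AUG at pos 0
pos 0: AUG -> L; peptide=L
pos 3: UCG -> R; peptide=LR
pos 6: UGC -> L; peptide=LRL
pos 9: UGA -> STOP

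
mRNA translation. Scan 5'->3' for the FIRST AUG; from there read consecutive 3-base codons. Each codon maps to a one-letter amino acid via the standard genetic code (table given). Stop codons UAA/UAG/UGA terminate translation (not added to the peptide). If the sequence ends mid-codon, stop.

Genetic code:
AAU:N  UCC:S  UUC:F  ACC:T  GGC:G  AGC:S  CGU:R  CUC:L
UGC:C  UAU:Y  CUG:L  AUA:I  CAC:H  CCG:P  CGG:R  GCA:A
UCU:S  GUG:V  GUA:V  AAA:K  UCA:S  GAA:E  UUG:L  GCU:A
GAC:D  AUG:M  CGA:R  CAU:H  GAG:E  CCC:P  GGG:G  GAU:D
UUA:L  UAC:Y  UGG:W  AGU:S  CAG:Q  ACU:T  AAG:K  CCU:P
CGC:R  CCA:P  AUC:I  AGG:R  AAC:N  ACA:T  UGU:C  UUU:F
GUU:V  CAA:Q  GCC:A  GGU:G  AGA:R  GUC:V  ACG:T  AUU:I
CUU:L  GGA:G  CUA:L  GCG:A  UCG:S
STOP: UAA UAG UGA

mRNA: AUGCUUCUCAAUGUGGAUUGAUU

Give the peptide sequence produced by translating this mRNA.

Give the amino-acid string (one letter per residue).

start AUG at pos 0
pos 0: AUG -> M; peptide=M
pos 3: CUU -> L; peptide=ML
pos 6: CUC -> L; peptide=MLL
pos 9: AAU -> N; peptide=MLLN
pos 12: GUG -> V; peptide=MLLNV
pos 15: GAU -> D; peptide=MLLNVD
pos 18: UGA -> STOP

Answer: MLLNVD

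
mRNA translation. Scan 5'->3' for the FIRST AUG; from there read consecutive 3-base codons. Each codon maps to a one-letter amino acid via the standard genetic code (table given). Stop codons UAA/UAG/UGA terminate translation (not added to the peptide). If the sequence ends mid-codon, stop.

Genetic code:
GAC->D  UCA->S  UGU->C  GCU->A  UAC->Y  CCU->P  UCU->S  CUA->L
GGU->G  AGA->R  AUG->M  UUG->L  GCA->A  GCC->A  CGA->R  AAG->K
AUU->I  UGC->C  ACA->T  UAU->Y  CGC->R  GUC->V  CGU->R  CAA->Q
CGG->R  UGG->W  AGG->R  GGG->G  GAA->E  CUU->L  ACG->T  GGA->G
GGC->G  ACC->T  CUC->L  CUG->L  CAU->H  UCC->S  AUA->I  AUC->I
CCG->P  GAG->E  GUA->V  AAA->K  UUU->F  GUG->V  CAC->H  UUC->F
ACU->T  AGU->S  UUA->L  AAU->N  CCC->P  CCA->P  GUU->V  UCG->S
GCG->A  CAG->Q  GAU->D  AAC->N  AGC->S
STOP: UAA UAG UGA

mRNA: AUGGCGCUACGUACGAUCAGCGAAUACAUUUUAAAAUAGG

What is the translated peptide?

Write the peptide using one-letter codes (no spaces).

Answer: MALRTISEYILK

Derivation:
start AUG at pos 0
pos 0: AUG -> M; peptide=M
pos 3: GCG -> A; peptide=MA
pos 6: CUA -> L; peptide=MAL
pos 9: CGU -> R; peptide=MALR
pos 12: ACG -> T; peptide=MALRT
pos 15: AUC -> I; peptide=MALRTI
pos 18: AGC -> S; peptide=MALRTIS
pos 21: GAA -> E; peptide=MALRTISE
pos 24: UAC -> Y; peptide=MALRTISEY
pos 27: AUU -> I; peptide=MALRTISEYI
pos 30: UUA -> L; peptide=MALRTISEYIL
pos 33: AAA -> K; peptide=MALRTISEYILK
pos 36: UAG -> STOP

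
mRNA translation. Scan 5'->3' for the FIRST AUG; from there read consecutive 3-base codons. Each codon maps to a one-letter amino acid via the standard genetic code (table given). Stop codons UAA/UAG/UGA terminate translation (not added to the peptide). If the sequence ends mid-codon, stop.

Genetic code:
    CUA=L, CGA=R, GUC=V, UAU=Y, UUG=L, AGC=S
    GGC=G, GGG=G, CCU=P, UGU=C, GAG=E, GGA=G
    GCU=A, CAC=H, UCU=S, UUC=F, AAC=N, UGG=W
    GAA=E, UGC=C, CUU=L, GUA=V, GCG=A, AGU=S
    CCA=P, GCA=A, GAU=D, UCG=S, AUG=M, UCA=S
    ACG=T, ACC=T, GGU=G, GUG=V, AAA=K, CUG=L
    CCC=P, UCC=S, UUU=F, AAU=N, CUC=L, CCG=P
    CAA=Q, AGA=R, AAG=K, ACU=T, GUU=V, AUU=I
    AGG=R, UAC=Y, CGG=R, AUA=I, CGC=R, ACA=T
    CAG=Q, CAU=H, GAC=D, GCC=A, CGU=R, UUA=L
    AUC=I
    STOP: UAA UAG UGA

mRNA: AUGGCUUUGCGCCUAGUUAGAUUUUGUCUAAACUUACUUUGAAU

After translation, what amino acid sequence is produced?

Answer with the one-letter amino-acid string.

Answer: MALRLVRFCLNLL

Derivation:
start AUG at pos 0
pos 0: AUG -> M; peptide=M
pos 3: GCU -> A; peptide=MA
pos 6: UUG -> L; peptide=MAL
pos 9: CGC -> R; peptide=MALR
pos 12: CUA -> L; peptide=MALRL
pos 15: GUU -> V; peptide=MALRLV
pos 18: AGA -> R; peptide=MALRLVR
pos 21: UUU -> F; peptide=MALRLVRF
pos 24: UGU -> C; peptide=MALRLVRFC
pos 27: CUA -> L; peptide=MALRLVRFCL
pos 30: AAC -> N; peptide=MALRLVRFCLN
pos 33: UUA -> L; peptide=MALRLVRFCLNL
pos 36: CUU -> L; peptide=MALRLVRFCLNLL
pos 39: UGA -> STOP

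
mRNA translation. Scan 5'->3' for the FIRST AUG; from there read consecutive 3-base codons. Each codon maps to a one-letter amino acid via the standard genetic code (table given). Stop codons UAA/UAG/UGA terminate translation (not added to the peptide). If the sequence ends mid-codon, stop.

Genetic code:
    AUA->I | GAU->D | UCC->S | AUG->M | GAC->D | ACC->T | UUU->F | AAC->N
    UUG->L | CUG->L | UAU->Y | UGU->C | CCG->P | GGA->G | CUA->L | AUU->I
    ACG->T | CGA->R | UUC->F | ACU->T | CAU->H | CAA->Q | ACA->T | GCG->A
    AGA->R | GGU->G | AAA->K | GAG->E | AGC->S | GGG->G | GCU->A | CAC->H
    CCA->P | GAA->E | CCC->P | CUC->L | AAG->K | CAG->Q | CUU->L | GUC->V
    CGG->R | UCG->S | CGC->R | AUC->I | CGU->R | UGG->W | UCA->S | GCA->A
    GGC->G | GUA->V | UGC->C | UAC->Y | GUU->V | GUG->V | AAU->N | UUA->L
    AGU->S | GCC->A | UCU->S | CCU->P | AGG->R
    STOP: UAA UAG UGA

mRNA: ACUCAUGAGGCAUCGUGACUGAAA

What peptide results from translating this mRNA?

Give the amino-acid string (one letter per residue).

Answer: MRHRD

Derivation:
start AUG at pos 4
pos 4: AUG -> M; peptide=M
pos 7: AGG -> R; peptide=MR
pos 10: CAU -> H; peptide=MRH
pos 13: CGU -> R; peptide=MRHR
pos 16: GAC -> D; peptide=MRHRD
pos 19: UGA -> STOP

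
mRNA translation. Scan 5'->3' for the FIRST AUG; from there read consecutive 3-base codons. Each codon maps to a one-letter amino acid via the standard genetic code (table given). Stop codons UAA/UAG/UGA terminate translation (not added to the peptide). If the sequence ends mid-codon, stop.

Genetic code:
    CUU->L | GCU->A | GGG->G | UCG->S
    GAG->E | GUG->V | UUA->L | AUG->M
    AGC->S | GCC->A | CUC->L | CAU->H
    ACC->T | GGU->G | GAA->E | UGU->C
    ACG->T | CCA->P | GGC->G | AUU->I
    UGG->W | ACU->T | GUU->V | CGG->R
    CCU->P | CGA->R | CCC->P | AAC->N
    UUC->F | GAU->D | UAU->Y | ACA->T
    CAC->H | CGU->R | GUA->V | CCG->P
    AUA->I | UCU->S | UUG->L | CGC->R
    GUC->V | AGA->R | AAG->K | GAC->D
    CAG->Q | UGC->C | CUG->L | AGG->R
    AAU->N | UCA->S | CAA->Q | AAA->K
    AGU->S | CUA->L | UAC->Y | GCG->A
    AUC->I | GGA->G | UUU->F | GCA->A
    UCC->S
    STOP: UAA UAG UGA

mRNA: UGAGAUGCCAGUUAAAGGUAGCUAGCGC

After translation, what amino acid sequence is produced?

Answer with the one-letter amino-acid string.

Answer: MPVKGS

Derivation:
start AUG at pos 4
pos 4: AUG -> M; peptide=M
pos 7: CCA -> P; peptide=MP
pos 10: GUU -> V; peptide=MPV
pos 13: AAA -> K; peptide=MPVK
pos 16: GGU -> G; peptide=MPVKG
pos 19: AGC -> S; peptide=MPVKGS
pos 22: UAG -> STOP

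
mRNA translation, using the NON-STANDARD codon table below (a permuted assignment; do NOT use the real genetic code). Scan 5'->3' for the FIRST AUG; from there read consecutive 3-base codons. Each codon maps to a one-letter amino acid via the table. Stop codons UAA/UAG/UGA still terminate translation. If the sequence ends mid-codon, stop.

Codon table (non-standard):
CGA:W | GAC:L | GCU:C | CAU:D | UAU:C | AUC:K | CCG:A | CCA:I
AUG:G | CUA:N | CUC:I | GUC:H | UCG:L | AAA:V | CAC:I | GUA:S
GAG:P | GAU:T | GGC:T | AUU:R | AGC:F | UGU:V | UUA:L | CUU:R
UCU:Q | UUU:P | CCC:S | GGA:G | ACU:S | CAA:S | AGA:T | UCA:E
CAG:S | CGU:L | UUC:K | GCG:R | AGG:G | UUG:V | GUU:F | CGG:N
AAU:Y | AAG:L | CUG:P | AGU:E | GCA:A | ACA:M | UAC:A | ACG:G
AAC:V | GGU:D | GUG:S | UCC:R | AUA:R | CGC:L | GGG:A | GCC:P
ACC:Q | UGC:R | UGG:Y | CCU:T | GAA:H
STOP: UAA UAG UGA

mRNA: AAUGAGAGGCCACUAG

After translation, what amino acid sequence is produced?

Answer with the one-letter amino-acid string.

start AUG at pos 1
pos 1: AUG -> G; peptide=G
pos 4: AGA -> T; peptide=GT
pos 7: GGC -> T; peptide=GTT
pos 10: CAC -> I; peptide=GTTI
pos 13: UAG -> STOP

Answer: GTTI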